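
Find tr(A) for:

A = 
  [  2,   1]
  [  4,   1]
3

tr(A) = 2 + 1 = 3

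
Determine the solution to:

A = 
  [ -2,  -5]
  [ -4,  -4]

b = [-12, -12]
Row reduce the augmented matrix [A|b]:
R2 → R2 - (2)·R1
REF = 
  [ -2,  -5, -12]
  [  0,   6,  12]

Back-substitution:
x₂ = 12 / 6 = 2
x₁ = (-12 - (-5)(2)) / (-2) = 1

x = [1, 2]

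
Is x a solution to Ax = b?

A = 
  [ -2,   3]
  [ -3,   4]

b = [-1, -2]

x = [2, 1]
Yes

Ax = [-1, -2] = b ✓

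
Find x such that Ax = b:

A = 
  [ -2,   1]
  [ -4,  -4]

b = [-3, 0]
Row reduce the augmented matrix [A|b]:
R2 → R2 - (2)·R1
REF = 
  [ -2,   1,  -3]
  [  0,  -6,   6]

Back-substitution:
x₂ = 6 / (-6) = -1
x₁ = (-3 - (1)(-1)) / (-2) = 1

x = [1, -1]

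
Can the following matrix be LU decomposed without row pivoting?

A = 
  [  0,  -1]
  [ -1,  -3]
No.
A[1,1] = 0 but A[2,1] = -1 ≠ 0. Any LU with L unit lower triangular has (LU)[1,1] = U[1,1] and (LU)[2,1] = L[2,1]·U[1,1]; matching A forces U[1,1] = 0, which then forces (LU)[2,1] = 0 ≠ -1. A row swap (pivoting) is required.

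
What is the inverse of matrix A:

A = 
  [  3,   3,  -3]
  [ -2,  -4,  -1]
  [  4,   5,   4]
det(A) = (3)·((-4)(4) - (-1)(5)) - (3)·((-2)(4) - (-1)(4)) + (-3)·((-2)(5) - (-4)(4))
  = (3)(-11) - (3)(-4) + (-3)(6)
  = -39
det(A) = -39 ≠ 0, so A is invertible.

Cofactors Cᵢⱼ = (-1)ⁱ⁺ʲ·Mᵢⱼ:
C = 
  [-11,   4,   6]
  [-27,  24,  -3]
  [-15,   9,  -6]

adj(A) = Cᵀ:
adj(A) = 
  [-11, -27, -15]
  [  4,  24,   9]
  [  6,  -3,  -6]

A⁻¹ = (-1/39) · adj(A):
A⁻¹ = 
  [11/39,  9/13,  5/13]
  [-4/39, -8/13, -3/13]
  [-2/13,  1/13,  2/13]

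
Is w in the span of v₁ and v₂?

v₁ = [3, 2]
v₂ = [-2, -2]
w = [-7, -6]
Yes

Form the augmented matrix and row-reduce:
[v₁|v₂|w] = 
  [  3,  -2,  -7]
  [  2,  -2,  -6]
R2 → R2 - (2/3)·R1
REF = 
  [   3,   -2,   -7]
  [   0, -2/3, -4/3]

No row of the form [0 0 | nonzero], so the system is consistent. Back-substitution gives c₁ = -1, c₂ = 2: w = (-1)·v₁ + (2)·v₂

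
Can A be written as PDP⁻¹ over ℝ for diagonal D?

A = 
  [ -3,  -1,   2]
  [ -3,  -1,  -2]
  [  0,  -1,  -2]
No

Characteristic polynomial: det(λI - A) = λ³ + 6λ² + 6λ - 12
By the rational root theorem any rational root is an integer dividing 12; none of those is a root, so p(λ) has no rational roots and hence (being an irreducible cubic) no repeated roots.
Discriminant of the cubic: Δ = -864
Δ < 0 ⇒ one real eigenvalue and a complex-conjugate pair: λ ≈ -3.476 + 0.73i, -3.476 - 0.73i, 0.9514
Has complex eigenvalues (not diagonalizable over ℝ).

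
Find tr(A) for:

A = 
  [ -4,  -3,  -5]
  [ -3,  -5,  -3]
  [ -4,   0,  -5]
-14

tr(A) = -4 + -5 + -5 = -14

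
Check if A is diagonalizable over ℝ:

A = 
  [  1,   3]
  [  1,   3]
Yes

tr(A) = 4, det(A) = 0
Characteristic polynomial: λ² - tr(A)λ + det(A) = λ² - 4λ
λ² - 4λ = λ(λ - 4)
Eigenvalues: 4, 0
λ=0: alg. mult. = 1, geom. mult. = 2 - rank(A - (0)I) = 2 - 1 = 1
λ=4: alg. mult. = 1, geom. mult. = 2 - rank(A - (4)I) = 2 - 1 = 1
Sum of geometric multiplicities equals n, so A has n independent eigenvectors.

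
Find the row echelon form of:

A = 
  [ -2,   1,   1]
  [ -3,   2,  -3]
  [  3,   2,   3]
Row operations:
R2 → R2 - (3/2)·R1
R3 → R3 + (3/2)·R1
R3 → R3 - (7)·R2

Resulting echelon form:
REF = 
  [  -2,    1,    1]
  [   0,  1/2, -9/2]
  [   0,    0,   36]

Rank = 3 (number of non-zero pivot rows).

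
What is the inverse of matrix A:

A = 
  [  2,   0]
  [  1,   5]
det(A) = (2)(5) - (0)(1) = 10
For a 2×2 matrix, A⁻¹ = (1/det(A)) · [[d, -b], [-c, a]]
    = (1/10) · [[5, 0], [-1, 2]]

A⁻¹ = 
  [  1/2,     0]
  [-1/10,   1/5]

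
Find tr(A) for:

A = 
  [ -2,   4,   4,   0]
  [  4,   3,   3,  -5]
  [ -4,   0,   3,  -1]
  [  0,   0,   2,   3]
7

tr(A) = -2 + 3 + 3 + 3 = 7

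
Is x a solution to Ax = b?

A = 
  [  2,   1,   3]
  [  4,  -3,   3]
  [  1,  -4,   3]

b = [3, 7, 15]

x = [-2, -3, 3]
No

Ax = [2, 10, 19] ≠ b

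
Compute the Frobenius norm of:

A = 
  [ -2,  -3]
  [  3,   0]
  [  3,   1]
||A||_F = 5.657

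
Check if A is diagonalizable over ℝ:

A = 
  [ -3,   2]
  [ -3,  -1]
No

tr(A) = -4, det(A) = 9
Characteristic polynomial: λ² - tr(A)λ + det(A) = λ² + 4λ + 9
λ² + 4λ + 9 = 0  ⇒  λ = (-4 ± √((4)² - 4·(9)))/2 = (-4 ± √(-20))/2
  = -2 + i√5,  -2 - i√5
Eigenvalues: -2 + i√5, -2 - i√5  (≈ -2 + 2.236i, -2 - 2.236i)
Has complex eigenvalues (not diagonalizable over ℝ).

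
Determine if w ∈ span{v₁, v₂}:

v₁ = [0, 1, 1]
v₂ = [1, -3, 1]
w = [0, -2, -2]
Yes

Form the augmented matrix and row-reduce:
[v₁|v₂|w] = 
  [  0,   1,   0]
  [  1,  -3,  -2]
  [  1,   1,  -2]
Swap R1 ↔ R2
R3 → R3 - (1)·R1
R3 → R3 - (4)·R2
REF = 
  [  1,  -3,  -2]
  [  0,   1,   0]
  [  0,   0,   0]

No row of the form [0 0 | nonzero], so the system is consistent. Back-substitution gives c₁ = -2, c₂ = 0: w = (-2)·v₁ + (0)·v₂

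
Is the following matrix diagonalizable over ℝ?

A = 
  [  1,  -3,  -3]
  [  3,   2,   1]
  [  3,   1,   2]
No

Characteristic polynomial: det(λI - A) = λ³ - 5λ² + 25λ - 21
Testing integer divisors of the constant term: p(1) = 0, so (λ - 1) is a factor:
p(λ) = (λ - 1)(λ² - 4λ + 21)
λ² - 4λ + 21 = 0  ⇒  λ = (4 ± √((-4)² - 4·(21)))/2 = (4 ± √(-68))/2
  = 2 + i√17,  2 - i√17
Eigenvalues: 1, 2 + i√17, 2 - i√17  (≈ 1, 2 + 4.123i, 2 - 4.123i)
Has complex eigenvalues (not diagonalizable over ℝ).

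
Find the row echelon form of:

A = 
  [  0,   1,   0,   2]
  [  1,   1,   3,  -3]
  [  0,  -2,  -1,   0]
Row operations:
Swap R1 ↔ R2
R3 → R3 + (2)·R2

Resulting echelon form:
REF = 
  [  1,   1,   3,  -3]
  [  0,   1,   0,   2]
  [  0,   0,  -1,   4]

Rank = 3 (number of non-zero pivot rows).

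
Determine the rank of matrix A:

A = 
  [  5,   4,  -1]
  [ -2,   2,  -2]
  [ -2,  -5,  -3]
Row reduce:
R2 → R2 + (2/5)·R1
R3 → R3 + (2/5)·R1
R3 → R3 + (17/18)·R2
REF = 
  [    5,     4,    -1]
  [    0,  18/5, -12/5]
  [    0,     0, -17/3]
Pivot columns: 1, 2, 3 → 3 pivots.

rank(A) = 3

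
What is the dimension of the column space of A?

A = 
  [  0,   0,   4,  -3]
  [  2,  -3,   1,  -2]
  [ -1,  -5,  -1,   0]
Row reduce:
Swap R1 ↔ R2
R3 → R3 + (1/2)·R1
Swap R2 ↔ R3
REF = 
  [    2,    -3,     1,    -2]
  [    0, -13/2,  -1/2,    -1]
  [    0,     0,     4,    -3]
Pivot columns: 1, 2, 3 → 3 pivots.
dim(Col(A)) = number of pivot columns = 3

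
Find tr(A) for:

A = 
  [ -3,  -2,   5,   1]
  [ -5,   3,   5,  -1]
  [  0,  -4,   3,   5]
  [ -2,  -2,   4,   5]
8

tr(A) = -3 + 3 + 3 + 5 = 8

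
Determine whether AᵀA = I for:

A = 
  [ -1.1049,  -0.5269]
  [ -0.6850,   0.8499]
No

AᵀA = 
  [  1.6900,   0]
  [  0,   1]
≠ I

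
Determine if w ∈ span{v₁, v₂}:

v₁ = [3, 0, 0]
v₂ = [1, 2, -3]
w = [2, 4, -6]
Yes

Form the augmented matrix and row-reduce:
[v₁|v₂|w] = 
  [  3,   1,   2]
  [  0,   2,   4]
  [  0,  -3,  -6]
R3 → R3 + (3/2)·R2
REF = 
  [  3,   1,   2]
  [  0,   2,   4]
  [  0,   0,   0]

No row of the form [0 0 | nonzero], so the system is consistent. Back-substitution gives c₁ = 0, c₂ = 2: w = (0)·v₁ + (2)·v₂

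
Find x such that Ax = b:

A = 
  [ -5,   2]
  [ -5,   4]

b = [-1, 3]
Row reduce the augmented matrix [A|b]:
R2 → R2 - (1)·R1
REF = 
  [ -5,   2,  -1]
  [  0,   2,   4]

Back-substitution:
x₂ = 4 / 2 = 2
x₁ = (-1 - (2)(2)) / (-5) = 1

x = [1, 2]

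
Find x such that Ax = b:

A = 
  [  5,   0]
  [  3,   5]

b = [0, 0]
Row reduce the augmented matrix [A|b]:
R2 → R2 - (3/5)·R1
REF = 
  [  5,   0,   0]
  [  0,   5,   0]

Back-substitution:
x₂ = 0 / 5 = 0
x₁ = (0 - (0)(0)) / 5 = 0

x = [0, 0]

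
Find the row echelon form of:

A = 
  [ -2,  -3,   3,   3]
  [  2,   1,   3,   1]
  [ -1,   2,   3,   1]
Row operations:
R2 → R2 + (1)·R1
R3 → R3 - (1/2)·R1
R3 → R3 + (7/4)·R2

Resulting echelon form:
REF = 
  [  -2,   -3,    3,    3]
  [   0,   -2,    6,    4]
  [   0,    0,   12, 13/2]

Rank = 3 (number of non-zero pivot rows).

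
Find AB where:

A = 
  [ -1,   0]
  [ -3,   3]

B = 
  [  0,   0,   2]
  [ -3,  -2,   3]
A is 2×2 and B is 2×3, so AB is 2×3. Each entry is (row of A)·(column of B):
AB[1,1] = (-1)(0) + (0)(-3) = 0
AB[1,2] = (-1)(0) + (0)(-2) = 0
AB[1,3] = (-1)(2) + (0)(3) = -2
AB[2,1] = (-3)(0) + (3)(-3) = -9
AB[2,2] = (-3)(0) + (3)(-2) = -6
AB[2,3] = (-3)(2) + (3)(3) = 3

AB = 
  [  0,   0,  -2]
  [ -9,  -6,   3]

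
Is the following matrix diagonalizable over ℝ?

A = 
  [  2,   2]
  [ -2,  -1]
No

tr(A) = 1, det(A) = 2
Characteristic polynomial: λ² - tr(A)λ + det(A) = λ² - λ + 2
λ² - λ + 2 = 0  ⇒  λ = (1 ± √((-1)² - 4·(2)))/2 = (1 ± √(-7))/2
  = (1 + i√7)/2,  (1 - i√7)/2
Eigenvalues: (1 + i√7)/2, (1 - i√7)/2  (≈ 0.5 + 1.323i, 0.5 - 1.323i)
Has complex eigenvalues (not diagonalizable over ℝ).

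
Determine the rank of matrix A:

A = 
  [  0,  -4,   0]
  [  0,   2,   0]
Row reduce:
R2 → R2 + (1/2)·R1
REF = 
  [  0,  -4,   0]
  [  0,   0,   0]
Pivot columns: 2 → 1 pivot.

rank(A) = 1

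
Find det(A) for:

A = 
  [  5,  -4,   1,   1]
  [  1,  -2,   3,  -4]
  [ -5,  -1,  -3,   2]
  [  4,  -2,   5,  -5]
Cofactor expansion along row 1: det(A) = a₁₁M₁₁ - a₁₂M₁₂ + a₁₃M₁₃ - a₁₄M₁₄

M₁₁ = det[[-2, 3, -4]; [-1, -3, 2]; [-2, 5, -5]]
  = (-2)·((-3)(-5) - (2)(5)) - (3)·((-1)(-5) - (2)(-2)) + (-4)·((-1)(5) - (-3)(-2))
  = (-2)(5) - (3)(9) + (-4)(-11)
  = 7
M₁₂ = det[[1, 3, -4]; [-5, -3, 2]; [4, 5, -5]]
  = (1)·((-3)(-5) - (2)(5)) - (3)·((-5)(-5) - (2)(4)) + (-4)·((-5)(5) - (-3)(4))
  = (1)(5) - (3)(17) + (-4)(-13)
  = 6
M₁₃ = det[[1, -2, -4]; [-5, -1, 2]; [4, -2, -5]]
  = (1)·((-1)(-5) - (2)(-2)) - (-2)·((-5)(-5) - (2)(4)) + (-4)·((-5)(-2) - (-1)(4))
  = (1)(9) - (-2)(17) + (-4)(14)
  = -13
M₁₄ = det[[1, -2, 3]; [-5, -1, -3]; [4, -2, 5]]
  = (1)·((-1)(5) - (-3)(-2)) - (-2)·((-5)(5) - (-3)(4)) + (3)·((-5)(-2) - (-1)(4))
  = (1)(-11) - (-2)(-13) + (3)(14)
  = 5

det(A) = (5)(7) - (-4)(6) + (1)(-13) - (1)(5) = 41

det(A) = 41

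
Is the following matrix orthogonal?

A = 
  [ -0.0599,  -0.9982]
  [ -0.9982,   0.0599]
Yes

AᵀA = 
  [  1,   0]
  [  0,   1]
≈ I (equal to I up to the 4-dp rounding of the entries)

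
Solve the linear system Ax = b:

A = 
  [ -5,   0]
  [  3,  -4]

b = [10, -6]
Row reduce the augmented matrix [A|b]:
R2 → R2 + (3/5)·R1
REF = 
  [ -5,   0,  10]
  [  0,  -4,   0]

Back-substitution:
x₂ = 0 / (-4) = 0
x₁ = (10 - (0)(0)) / (-5) = -2

x = [-2, 0]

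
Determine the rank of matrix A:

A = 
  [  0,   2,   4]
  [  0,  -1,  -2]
rank(A) = 1

Row reduce:
R2 → R2 + (1/2)·R1
REF = 
  [  0,   2,   4]
  [  0,   0,   0]
Pivot columns: 2 → 1 pivot.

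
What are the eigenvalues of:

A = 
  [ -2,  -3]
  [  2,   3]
λ = 1, 0

tr(A) = 1, det(A) = 0
Characteristic polynomial: λ² - tr(A)λ + det(A) = λ² - λ
λ² - λ = λ(λ - 1)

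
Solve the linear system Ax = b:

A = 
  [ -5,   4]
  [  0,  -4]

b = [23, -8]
Row reduce the augmented matrix [A|b]:
(already in echelon form)
REF = 
  [ -5,   4,  23]
  [  0,  -4,  -8]

Back-substitution:
x₂ = (-8) / (-4) = 2
x₁ = (23 - (4)(2)) / (-5) = -3

x = [-3, 2]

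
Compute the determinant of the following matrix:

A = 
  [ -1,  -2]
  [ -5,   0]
For a 2×2 matrix, det = ad - bc = (-1)(0) - (-2)(-5) = -10

det(A) = -10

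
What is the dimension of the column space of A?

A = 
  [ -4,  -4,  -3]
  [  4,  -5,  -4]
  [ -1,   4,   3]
Row reduce:
R2 → R2 + (1)·R1
R3 → R3 - (1/4)·R1
R3 → R3 + (5/9)·R2
REF = 
  [   -4,    -4,    -3]
  [    0,    -9,    -7]
  [    0,     0, -5/36]
Pivot columns: 1, 2, 3 → 3 pivots.
dim(Col(A)) = number of pivot columns = 3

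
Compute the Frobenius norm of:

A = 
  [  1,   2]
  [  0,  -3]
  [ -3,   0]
||A||_F = 4.796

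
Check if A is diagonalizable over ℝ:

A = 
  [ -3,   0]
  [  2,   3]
Yes

tr(A) = 0, det(A) = -9
Characteristic polynomial: λ² - tr(A)λ + det(A) = λ² - 9
λ² - 9 = (λ + 3)(λ - 3)
Eigenvalues: 3, -3
λ=-3: alg. mult. = 1, geom. mult. = 2 - rank(A - (-3)I) = 2 - 1 = 1
λ=3: alg. mult. = 1, geom. mult. = 2 - rank(A - (3)I) = 2 - 1 = 1
Sum of geometric multiplicities equals n, so A has n independent eigenvectors.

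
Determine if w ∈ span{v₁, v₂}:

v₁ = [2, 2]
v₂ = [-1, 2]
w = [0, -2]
Yes

Form the augmented matrix and row-reduce:
[v₁|v₂|w] = 
  [  2,  -1,   0]
  [  2,   2,  -2]
R2 → R2 - (1)·R1
REF = 
  [  2,  -1,   0]
  [  0,   3,  -2]

No row of the form [0 0 | nonzero], so the system is consistent. Back-substitution gives c₁ = -1/3, c₂ = -2/3: w = (-1/3)·v₁ + (-2/3)·v₂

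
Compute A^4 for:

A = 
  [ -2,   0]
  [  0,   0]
A² = A·A:
A²[1,1] = (-2)(-2) + (0)(0) = 4
A²[1,2] = (-2)(0) + (0)(0) = 0
A²[2,1] = (0)(-2) + (0)(0) = 0
A²[2,2] = (0)(0) + (0)(0) = 0
A² = 
  [  4,   0]
  [  0,   0]

A^3 = A^2·A:
A^3[1,1] = (4)(-2) + (0)(0) = -8
A^3[1,2] = (4)(0) + (0)(0) = 0
A^3[2,1] = (0)(-2) + (0)(0) = 0
A^3[2,2] = (0)(0) + (0)(0) = 0
A^3 = 
  [ -8,   0]
  [  0,   0]

A^4 = A^3·A:
A^4[1,1] = (-8)(-2) + (0)(0) = 16
A^4[1,2] = (-8)(0) + (0)(0) = 0
A^4[2,1] = (0)(-2) + (0)(0) = 0
A^4[2,2] = (0)(0) + (0)(0) = 0
A^4 = 
  [ 16,   0]
  [  0,   0]

Therefore
A^4 = 
  [ 16,   0]
  [  0,   0]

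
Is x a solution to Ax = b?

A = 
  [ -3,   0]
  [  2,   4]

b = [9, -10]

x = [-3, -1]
Yes

Ax = [9, -10] = b ✓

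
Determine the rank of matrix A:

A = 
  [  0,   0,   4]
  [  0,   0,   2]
Row reduce:
R2 → R2 - (1/2)·R1
REF = 
  [  0,   0,   4]
  [  0,   0,   0]
Pivot columns: 3 → 1 pivot.

rank(A) = 1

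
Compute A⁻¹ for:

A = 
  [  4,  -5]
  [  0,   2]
det(A) = (4)(2) - (-5)(0) = 8
For a 2×2 matrix, A⁻¹ = (1/det(A)) · [[d, -b], [-c, a]]
    = (1/8) · [[2, 5], [0, 4]]

A⁻¹ = 
  [1/4, 5/8]
  [  0, 1/2]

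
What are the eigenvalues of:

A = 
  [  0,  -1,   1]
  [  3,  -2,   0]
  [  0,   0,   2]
Characteristic polynomial: det(λI - A) = λ³ - λ - 6
Testing integer divisors of the constant term: p(2) = 0, so (λ - 2) is a factor:
p(λ) = (λ - 2)(λ² + 2λ + 3)
λ² + 2λ + 3 = 0  ⇒  λ = (-2 ± √((2)² - 4·(3)))/2 = (-2 ± √(-8))/2
  = -1 + i√2,  -1 - i√2

λ = 2, -1 + i√2, -1 - i√2  (≈ 2, -1 + 1.414i, -1 - 1.414i)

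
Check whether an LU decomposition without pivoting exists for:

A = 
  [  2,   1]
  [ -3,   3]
Yes.
A[1,1] = 2 ≠ 0, so Gaussian elimination proceeds without a row swap: multiplier ℓ₂₁ = (-3)/(2) = -3/2, and U[2,2] = 3 - (-3/2)(1) = 9/2.
L = 
  [   1,    0]
  [-3/2,    1]
U = 
  [  2,   1]
  [  0, 9/2]
Check row 2 of LU: [(-3/2)(2), (-3/2)(1) + (9/2)] = [-3, 3] = row 2 of A ✓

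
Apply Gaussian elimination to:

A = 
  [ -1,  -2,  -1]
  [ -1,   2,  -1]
Row operations:
R2 → R2 - (1)·R1

Resulting echelon form:
REF = 
  [ -1,  -2,  -1]
  [  0,   4,   0]

Rank = 2 (number of non-zero pivot rows).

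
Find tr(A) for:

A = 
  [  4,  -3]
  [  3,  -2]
2

tr(A) = 4 + -2 = 2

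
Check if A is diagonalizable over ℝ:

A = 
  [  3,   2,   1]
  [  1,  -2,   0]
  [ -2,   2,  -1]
Yes

Characteristic polynomial: det(λI - A) = λ³ - 7λ - 6
Testing integer divisors of the constant term: p(-1) = 0, so (λ + 1) is a factor:
p(λ) = (λ + 1)(λ² - λ - 6)
λ² - λ - 6 = (λ + 2)(λ - 3)
Eigenvalues: -1, 3, -2
λ=-2: alg. mult. = 1, geom. mult. = 3 - rank(A - (-2)I) = 3 - 2 = 1
λ=-1: alg. mult. = 1, geom. mult. = 3 - rank(A - (-1)I) = 3 - 2 = 1
λ=3: alg. mult. = 1, geom. mult. = 3 - rank(A - (3)I) = 3 - 2 = 1
Sum of geometric multiplicities equals n, so A has n independent eigenvectors.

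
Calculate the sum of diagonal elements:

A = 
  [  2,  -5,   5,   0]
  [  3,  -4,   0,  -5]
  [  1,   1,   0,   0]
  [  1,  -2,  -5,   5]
3

tr(A) = 2 + -4 + 0 + 5 = 3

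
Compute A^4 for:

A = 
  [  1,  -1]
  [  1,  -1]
A² = A·A:
A²[1,1] = (1)(1) + (-1)(1) = 0
A²[1,2] = (1)(-1) + (-1)(-1) = 0
A²[2,1] = (1)(1) + (-1)(1) = 0
A²[2,2] = (1)(-1) + (-1)(-1) = 0
A² = 
  [  0,   0]
  [  0,   0]

A^3 = A^2·A:
A^3[1,1] = (0)(1) + (0)(1) = 0
A^3[1,2] = (0)(-1) + (0)(-1) = 0
A^3[2,1] = (0)(1) + (0)(1) = 0
A^3[2,2] = (0)(-1) + (0)(-1) = 0
A^3 = 
  [  0,   0]
  [  0,   0]

A^4 = A^3·A:
A^4[1,1] = (0)(1) + (0)(1) = 0
A^4[1,2] = (0)(-1) + (0)(-1) = 0
A^4[2,1] = (0)(1) + (0)(1) = 0
A^4[2,2] = (0)(-1) + (0)(-1) = 0
A^4 = 
  [  0,   0]
  [  0,   0]

Therefore
A^4 = 
  [  0,   0]
  [  0,   0]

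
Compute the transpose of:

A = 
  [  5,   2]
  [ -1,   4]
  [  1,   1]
Aᵀ = 
  [  5,  -1,   1]
  [  2,   4,   1]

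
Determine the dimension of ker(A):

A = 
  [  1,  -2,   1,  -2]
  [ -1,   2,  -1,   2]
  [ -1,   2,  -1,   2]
nullity(A) = 3

Row reduce:
R2 → R2 + (1)·R1
R3 → R3 + (1)·R1
REF = 
  [  1,  -2,   1,  -2]
  [  0,   0,   0,   0]
  [  0,   0,   0,   0]
Pivot columns: 1 → 1 pivot.
rank(A) = 1, so nullity(A) = 4 - 1 = 3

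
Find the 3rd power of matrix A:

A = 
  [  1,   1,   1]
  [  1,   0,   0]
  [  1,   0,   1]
A² = A·A:
A²[1,1] = (1)(1) + (1)(1) + (1)(1) = 3
A²[1,2] = (1)(1) + (1)(0) + (1)(0) = 1
A²[1,3] = (1)(1) + (1)(0) + (1)(1) = 2
A²[2,1] = (1)(1) + (0)(1) + (0)(1) = 1
A²[2,2] = (1)(1) + (0)(0) + (0)(0) = 1
A²[2,3] = (1)(1) + (0)(0) + (0)(1) = 1
A²[3,1] = (1)(1) + (0)(1) + (1)(1) = 2
A²[3,2] = (1)(1) + (0)(0) + (1)(0) = 1
A²[3,3] = (1)(1) + (0)(0) + (1)(1) = 2
A² = 
  [  3,   1,   2]
  [  1,   1,   1]
  [  2,   1,   2]

A^3 = A^2·A:
A^3[1,1] = (3)(1) + (1)(1) + (2)(1) = 6
A^3[1,2] = (3)(1) + (1)(0) + (2)(0) = 3
A^3[1,3] = (3)(1) + (1)(0) + (2)(1) = 5
A^3[2,1] = (1)(1) + (1)(1) + (1)(1) = 3
A^3[2,2] = (1)(1) + (1)(0) + (1)(0) = 1
A^3[2,3] = (1)(1) + (1)(0) + (1)(1) = 2
A^3[3,1] = (2)(1) + (1)(1) + (2)(1) = 5
A^3[3,2] = (2)(1) + (1)(0) + (2)(0) = 2
A^3[3,3] = (2)(1) + (1)(0) + (2)(1) = 4
A^3 = 
  [  6,   3,   5]
  [  3,   1,   2]
  [  5,   2,   4]

Therefore
A^3 = 
  [  6,   3,   5]
  [  3,   1,   2]
  [  5,   2,   4]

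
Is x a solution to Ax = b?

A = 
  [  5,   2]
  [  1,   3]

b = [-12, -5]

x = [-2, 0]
No

Ax = [-10, -2] ≠ b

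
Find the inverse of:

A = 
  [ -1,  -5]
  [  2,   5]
det(A) = (-1)(5) - (-5)(2) = 5
For a 2×2 matrix, A⁻¹ = (1/det(A)) · [[d, -b], [-c, a]]
    = (1/5) · [[5, 5], [-2, -1]]

A⁻¹ = 
  [   1,    1]
  [-2/5, -1/5]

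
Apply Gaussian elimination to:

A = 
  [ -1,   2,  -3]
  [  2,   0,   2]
Row operations:
R2 → R2 + (2)·R1

Resulting echelon form:
REF = 
  [ -1,   2,  -3]
  [  0,   4,  -4]

Rank = 2 (number of non-zero pivot rows).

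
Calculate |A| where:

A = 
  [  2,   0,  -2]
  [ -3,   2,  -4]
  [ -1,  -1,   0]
-18

Cofactor expansion along row 1:
det(A) = (2)·((2)(0) - (-4)(-1)) - (0)·((-3)(0) - (-4)(-1)) + (-2)·((-3)(-1) - (2)(-1))
  = (2)(-4) - (0)(-4) + (-2)(5)
  = -18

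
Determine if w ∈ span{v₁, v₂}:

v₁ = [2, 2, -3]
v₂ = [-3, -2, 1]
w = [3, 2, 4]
No

Form the augmented matrix and row-reduce:
[v₁|v₂|w] = 
  [  2,  -3,   3]
  [  2,  -2,   2]
  [ -3,   1,   4]
R2 → R2 - (1)·R1
R3 → R3 + (3/2)·R1
R3 → R3 + (7/2)·R2
REF = 
  [  2,  -3,   3]
  [  0,   1,  -1]
  [  0,   0,   5]

Row 3 reads [0 0 | 5], i.e. 0 = 5, so the system is inconsistent and w ∉ span{v₁, v₂}.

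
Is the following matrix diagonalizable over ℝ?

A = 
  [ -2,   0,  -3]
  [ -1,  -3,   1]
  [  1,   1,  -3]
No

Characteristic polynomial: det(λI - A) = λ³ + 8λ² + 23λ + 22
Testing integer divisors of the constant term: p(-2) = 0, so (λ + 2) is a factor:
p(λ) = (λ + 2)(λ² + 6λ + 11)
λ² + 6λ + 11 = 0  ⇒  λ = (-6 ± √((6)² - 4·(11)))/2 = (-6 ± √(-8))/2
  = -3 + i√2,  -3 - i√2
Eigenvalues: -2, -3 + i√2, -3 - i√2  (≈ -2, -3 + 1.414i, -3 - 1.414i)
Has complex eigenvalues (not diagonalizable over ℝ).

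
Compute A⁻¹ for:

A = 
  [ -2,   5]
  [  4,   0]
det(A) = (-2)(0) - (5)(4) = -20
For a 2×2 matrix, A⁻¹ = (1/det(A)) · [[d, -b], [-c, a]]
    = (-1/20) · [[0, -5], [-4, -2]]

A⁻¹ = 
  [   0,  1/4]
  [ 1/5, 1/10]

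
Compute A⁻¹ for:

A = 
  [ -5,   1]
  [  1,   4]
det(A) = (-5)(4) - (1)(1) = -21
For a 2×2 matrix, A⁻¹ = (1/det(A)) · [[d, -b], [-c, a]]
    = (-1/21) · [[4, -1], [-1, -5]]

A⁻¹ = 
  [-4/21,  1/21]
  [ 1/21,  5/21]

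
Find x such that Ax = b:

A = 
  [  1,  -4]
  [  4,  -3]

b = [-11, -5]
Row reduce the augmented matrix [A|b]:
R2 → R2 - (4)·R1
REF = 
  [  1,  -4, -11]
  [  0,  13,  39]

Back-substitution:
x₂ = 39 / 13 = 3
x₁ = (-11 - (-4)(3)) / 1 = 1

x = [1, 3]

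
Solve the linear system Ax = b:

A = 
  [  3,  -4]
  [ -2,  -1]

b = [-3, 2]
Row reduce the augmented matrix [A|b]:
R2 → R2 + (2/3)·R1
REF = 
  [    3,    -4,    -3]
  [    0, -11/3,     0]

Back-substitution:
x₂ = 0 / (-11/3) = 0
x₁ = (-3 - (-4)(0)) / 3 = -1

x = [-1, 0]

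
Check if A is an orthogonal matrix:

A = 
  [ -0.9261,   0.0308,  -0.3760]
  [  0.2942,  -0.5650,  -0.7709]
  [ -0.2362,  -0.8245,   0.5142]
Yes

AᵀA = 
  [  1,   0,   0]
  [  0,   1,   0]
  [  0,   0,   1.0001]
≈ I (equal to I up to the 4-dp rounding of the entries)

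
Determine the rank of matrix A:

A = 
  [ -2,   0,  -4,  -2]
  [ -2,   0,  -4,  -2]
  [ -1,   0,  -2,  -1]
rank(A) = 1

Row reduce:
R2 → R2 - (1)·R1
R3 → R3 - (1/2)·R1
REF = 
  [ -2,   0,  -4,  -2]
  [  0,   0,   0,   0]
  [  0,   0,   0,   0]
Pivot columns: 1 → 1 pivot.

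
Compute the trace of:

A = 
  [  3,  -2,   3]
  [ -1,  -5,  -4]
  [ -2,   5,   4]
2

tr(A) = 3 + -5 + 4 = 2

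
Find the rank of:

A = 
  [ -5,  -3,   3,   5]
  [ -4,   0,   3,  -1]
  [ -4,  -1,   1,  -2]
rank(A) = 3

Row reduce:
R2 → R2 - (4/5)·R1
R3 → R3 - (4/5)·R1
R3 → R3 - (7/12)·R2
REF = 
  [    -5,     -3,      3,      5]
  [     0,   12/5,    3/5,     -5]
  [     0,      0,   -7/4, -37/12]
Pivot columns: 1, 2, 3 → 3 pivots.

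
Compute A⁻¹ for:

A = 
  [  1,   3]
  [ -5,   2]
det(A) = (1)(2) - (3)(-5) = 17
For a 2×2 matrix, A⁻¹ = (1/det(A)) · [[d, -b], [-c, a]]
    = (1/17) · [[2, -3], [5, 1]]

A⁻¹ = 
  [ 2/17, -3/17]
  [ 5/17,  1/17]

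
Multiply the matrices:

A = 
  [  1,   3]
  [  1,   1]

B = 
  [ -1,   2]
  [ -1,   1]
AB = 
  [ -4,   5]
  [ -2,   3]

A is 2×2 and B is 2×2, so AB is 2×2. Each entry is (row of A)·(column of B):
AB[1,1] = (1)(-1) + (3)(-1) = -4
AB[1,2] = (1)(2) + (3)(1) = 5
AB[2,1] = (1)(-1) + (1)(-1) = -2
AB[2,2] = (1)(2) + (1)(1) = 3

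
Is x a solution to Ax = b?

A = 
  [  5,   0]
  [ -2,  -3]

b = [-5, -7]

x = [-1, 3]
Yes

Ax = [-5, -7] = b ✓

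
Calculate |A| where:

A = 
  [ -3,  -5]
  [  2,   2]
4

For a 2×2 matrix, det = ad - bc = (-3)(2) - (-5)(2) = 4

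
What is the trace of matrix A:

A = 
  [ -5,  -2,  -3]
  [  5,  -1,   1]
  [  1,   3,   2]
-4

tr(A) = -5 + -1 + 2 = -4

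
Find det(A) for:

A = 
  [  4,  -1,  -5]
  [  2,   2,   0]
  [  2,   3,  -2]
Cofactor expansion along row 1:
det(A) = (4)·((2)(-2) - (0)(3)) - (-1)·((2)(-2) - (0)(2)) + (-5)·((2)(3) - (2)(2))
  = (4)(-4) - (-1)(-4) + (-5)(2)
  = -30

det(A) = -30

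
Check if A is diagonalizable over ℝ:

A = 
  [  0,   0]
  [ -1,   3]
Yes

tr(A) = 3, det(A) = 0
Characteristic polynomial: λ² - tr(A)λ + det(A) = λ² - 3λ
λ² - 3λ = λ(λ - 3)
Eigenvalues: 3, 0
λ=0: alg. mult. = 1, geom. mult. = 2 - rank(A - (0)I) = 2 - 1 = 1
λ=3: alg. mult. = 1, geom. mult. = 2 - rank(A - (3)I) = 2 - 1 = 1
Sum of geometric multiplicities equals n, so A has n independent eigenvectors.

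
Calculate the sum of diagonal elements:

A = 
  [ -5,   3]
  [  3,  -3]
-8

tr(A) = -5 + -3 = -8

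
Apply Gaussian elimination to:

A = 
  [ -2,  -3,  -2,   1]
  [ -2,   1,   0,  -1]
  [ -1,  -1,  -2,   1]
Row operations:
R2 → R2 - (1)·R1
R3 → R3 - (1/2)·R1
R3 → R3 - (1/8)·R2

Resulting echelon form:
REF = 
  [  -2,   -3,   -2,    1]
  [   0,    4,    2,   -2]
  [   0,    0, -5/4,  3/4]

Rank = 3 (number of non-zero pivot rows).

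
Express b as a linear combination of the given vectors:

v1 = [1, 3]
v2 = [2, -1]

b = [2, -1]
c1 = 0, c2 = 1

b = 0·v1 + 1·v2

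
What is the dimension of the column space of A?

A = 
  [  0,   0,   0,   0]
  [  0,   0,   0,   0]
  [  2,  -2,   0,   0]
dim(Col(A)) = 1

Row reduce:
Swap R1 ↔ R3
REF = 
  [  2,  -2,   0,   0]
  [  0,   0,   0,   0]
  [  0,   0,   0,   0]
Pivot columns: 1 → 1 pivot.
dim(Col(A)) = number of pivot columns = 1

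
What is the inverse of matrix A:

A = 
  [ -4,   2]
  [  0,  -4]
det(A) = (-4)(-4) - (2)(0) = 16
For a 2×2 matrix, A⁻¹ = (1/det(A)) · [[d, -b], [-c, a]]
    = (1/16) · [[-4, -2], [0, -4]]

A⁻¹ = 
  [-1/4, -1/8]
  [   0, -1/4]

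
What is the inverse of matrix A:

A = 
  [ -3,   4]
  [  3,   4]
det(A) = (-3)(4) - (4)(3) = -24
For a 2×2 matrix, A⁻¹ = (1/det(A)) · [[d, -b], [-c, a]]
    = (-1/24) · [[4, -4], [-3, -3]]

A⁻¹ = 
  [-1/6,  1/6]
  [ 1/8,  1/8]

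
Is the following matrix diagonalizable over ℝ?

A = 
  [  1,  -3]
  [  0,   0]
Yes

tr(A) = 1, det(A) = 0
Characteristic polynomial: λ² - tr(A)λ + det(A) = λ² - λ
λ² - λ = λ(λ - 1)
Eigenvalues: 1, 0
λ=0: alg. mult. = 1, geom. mult. = 2 - rank(A - (0)I) = 2 - 1 = 1
λ=1: alg. mult. = 1, geom. mult. = 2 - rank(A - (1)I) = 2 - 1 = 1
Sum of geometric multiplicities equals n, so A has n independent eigenvectors.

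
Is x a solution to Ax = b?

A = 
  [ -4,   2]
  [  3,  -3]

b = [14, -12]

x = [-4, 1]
No

Ax = [18, -15] ≠ b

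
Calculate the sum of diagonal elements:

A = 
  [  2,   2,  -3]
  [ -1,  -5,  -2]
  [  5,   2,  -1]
-4

tr(A) = 2 + -5 + -1 = -4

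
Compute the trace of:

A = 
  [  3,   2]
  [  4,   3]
6

tr(A) = 3 + 3 = 6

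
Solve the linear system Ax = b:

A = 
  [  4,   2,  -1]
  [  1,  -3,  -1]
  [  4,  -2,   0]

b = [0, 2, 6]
Row reduce the augmented matrix [A|b]:
R2 → R2 - (1/4)·R1
R3 → R3 - (1)·R1
R3 → R3 - (8/7)·R2
REF = 
  [   4,    2,   -1,    0]
  [   0, -7/2, -3/4,    2]
  [   0,    0, 13/7, 26/7]

Back-substitution:
x₃ = (26/7) / (13/7) = 2
x₂ = (2 - (-3/4)(2)) / (-7/2) = -1
x₁ = (0 - (2)(-1) - (-1)(2)) / 4 = 1

x = [1, -1, 2]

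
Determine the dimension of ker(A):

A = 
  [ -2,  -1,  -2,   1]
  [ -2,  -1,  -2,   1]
nullity(A) = 3

Row reduce:
R2 → R2 - (1)·R1
REF = 
  [ -2,  -1,  -2,   1]
  [  0,   0,   0,   0]
Pivot columns: 1 → 1 pivot.
rank(A) = 1, so nullity(A) = 4 - 1 = 3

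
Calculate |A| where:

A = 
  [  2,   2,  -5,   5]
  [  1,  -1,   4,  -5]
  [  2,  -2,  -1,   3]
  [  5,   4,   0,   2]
Cofactor expansion along row 1: det(A) = a₁₁M₁₁ - a₁₂M₁₂ + a₁₃M₁₃ - a₁₄M₁₄

M₁₁ = det[[-1, 4, -5]; [-2, -1, 3]; [4, 0, 2]]
  = (-1)·((-1)(2) - (3)(0)) - (4)·((-2)(2) - (3)(4)) + (-5)·((-2)(0) - (-1)(4))
  = (-1)(-2) - (4)(-16) + (-5)(4)
  = 46
M₁₂ = det[[1, 4, -5]; [2, -1, 3]; [5, 0, 2]]
  = (1)·((-1)(2) - (3)(0)) - (4)·((2)(2) - (3)(5)) + (-5)·((2)(0) - (-1)(5))
  = (1)(-2) - (4)(-11) + (-5)(5)
  = 17
M₁₃ = det[[1, -1, -5]; [2, -2, 3]; [5, 4, 2]]
  = (1)·((-2)(2) - (3)(4)) - (-1)·((2)(2) - (3)(5)) + (-5)·((2)(4) - (-2)(5))
  = (1)(-16) - (-1)(-11) + (-5)(18)
  = -117
M₁₄ = det[[1, -1, 4]; [2, -2, -1]; [5, 4, 0]]
  = (1)·((-2)(0) - (-1)(4)) - (-1)·((2)(0) - (-1)(5)) + (4)·((2)(4) - (-2)(5))
  = (1)(4) - (-1)(5) + (4)(18)
  = 81

det(A) = (2)(46) - (2)(17) + (-5)(-117) - (5)(81) = 238

det(A) = 238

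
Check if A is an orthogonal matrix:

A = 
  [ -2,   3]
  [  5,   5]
No

AᵀA = 
  [ 29,  19]
  [ 19,  34]
≠ I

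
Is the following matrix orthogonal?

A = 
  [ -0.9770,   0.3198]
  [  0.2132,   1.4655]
No

AᵀA = 
  [  1,   0]
  [  0,   2.2500]
≠ I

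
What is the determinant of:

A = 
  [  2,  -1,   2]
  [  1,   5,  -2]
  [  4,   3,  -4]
-58

Cofactor expansion along row 1:
det(A) = (2)·((5)(-4) - (-2)(3)) - (-1)·((1)(-4) - (-2)(4)) + (2)·((1)(3) - (5)(4))
  = (2)(-14) - (-1)(4) + (2)(-17)
  = -58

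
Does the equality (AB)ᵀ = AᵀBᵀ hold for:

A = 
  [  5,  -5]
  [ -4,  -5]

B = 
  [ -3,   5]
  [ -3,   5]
No

(AB)ᵀ = 
  [  0,  27]
  [  0, -45]

AᵀBᵀ = 
  [-35, -35]
  [-10, -10]

The two matrices differ, so (AB)ᵀ ≠ AᵀBᵀ in general. The correct identity is (AB)ᵀ = BᵀAᵀ.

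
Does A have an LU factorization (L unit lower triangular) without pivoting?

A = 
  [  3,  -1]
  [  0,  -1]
Yes.
A[1,1] = 3 ≠ 0, so Gaussian elimination proceeds without a row swap: multiplier ℓ₂₁ = (0)/(3) = 0, and U[2,2] = -1 - (0)(-1) = -1.
L = 
  [  1,   0]
  [  0,   1]
U = 
  [  3,  -1]
  [  0,  -1]
Check row 2 of LU: [(0)(3), (0)(-1) + (-1)] = [0, -1] = row 2 of A ✓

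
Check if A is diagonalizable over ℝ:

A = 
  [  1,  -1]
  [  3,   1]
No

tr(A) = 2, det(A) = 4
Characteristic polynomial: λ² - tr(A)λ + det(A) = λ² - 2λ + 4
λ² - 2λ + 4 = 0  ⇒  λ = (2 ± √((-2)² - 4·(4)))/2 = (2 ± √(-12))/2
  = 1 + i√3,  1 - i√3
Eigenvalues: 1 + i√3, 1 - i√3  (≈ 1 + 1.732i, 1 - 1.732i)
Has complex eigenvalues (not diagonalizable over ℝ).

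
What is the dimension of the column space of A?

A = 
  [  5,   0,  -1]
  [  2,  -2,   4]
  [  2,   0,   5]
Row reduce:
R2 → R2 - (2/5)·R1
R3 → R3 - (2/5)·R1
REF = 
  [   5,    0,   -1]
  [   0,   -2, 22/5]
  [   0,    0, 27/5]
Pivot columns: 1, 2, 3 → 3 pivots.
dim(Col(A)) = number of pivot columns = 3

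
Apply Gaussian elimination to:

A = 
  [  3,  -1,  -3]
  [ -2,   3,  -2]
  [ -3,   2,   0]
Row operations:
R2 → R2 + (2/3)·R1
R3 → R3 + (1)·R1
R3 → R3 - (3/7)·R2

Resulting echelon form:
REF = 
  [   3,   -1,   -3]
  [   0,  7/3,   -4]
  [   0,    0, -9/7]

Rank = 3 (number of non-zero pivot rows).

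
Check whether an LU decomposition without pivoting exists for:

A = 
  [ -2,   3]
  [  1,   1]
Yes.
A[1,1] = -2 ≠ 0, so Gaussian elimination proceeds without a row swap: multiplier ℓ₂₁ = (1)/(-2) = -1/2, and U[2,2] = 1 - (-1/2)(3) = 5/2.
L = 
  [   1,    0]
  [-1/2,    1]
U = 
  [ -2,   3]
  [  0, 5/2]
Check row 2 of LU: [(-1/2)(-2), (-1/2)(3) + (5/2)] = [1, 1] = row 2 of A ✓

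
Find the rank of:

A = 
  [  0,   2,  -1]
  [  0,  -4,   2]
Row reduce:
R2 → R2 + (2)·R1
REF = 
  [  0,   2,  -1]
  [  0,   0,   0]
Pivot columns: 2 → 1 pivot.

rank(A) = 1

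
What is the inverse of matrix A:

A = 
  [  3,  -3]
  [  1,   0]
det(A) = (3)(0) - (-3)(1) = 3
For a 2×2 matrix, A⁻¹ = (1/det(A)) · [[d, -b], [-c, a]]
    = (1/3) · [[0, 3], [-1, 3]]

A⁻¹ = 
  [   0,    1]
  [-1/3,    1]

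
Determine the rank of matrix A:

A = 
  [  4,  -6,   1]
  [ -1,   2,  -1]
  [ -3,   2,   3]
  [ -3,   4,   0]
rank(A) = 2

Row reduce:
R2 → R2 + (1/4)·R1
R3 → R3 + (3/4)·R1
R4 → R4 + (3/4)·R1
R3 → R3 + (5)·R2
R4 → R4 + (1)·R2
REF = 
  [   4,   -6,    1]
  [   0,  1/2, -3/4]
  [   0,    0,    0]
  [   0,    0,    0]
Pivot columns: 1, 2 → 2 pivots.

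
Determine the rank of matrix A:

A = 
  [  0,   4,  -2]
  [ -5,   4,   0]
Row reduce:
Swap R1 ↔ R2
REF = 
  [ -5,   4,   0]
  [  0,   4,  -2]
Pivot columns: 1, 2 → 2 pivots.

rank(A) = 2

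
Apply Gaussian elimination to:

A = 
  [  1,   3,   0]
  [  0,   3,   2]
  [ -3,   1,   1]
Row operations:
R3 → R3 + (3)·R1
R3 → R3 - (10/3)·R2

Resulting echelon form:
REF = 
  [    1,     3,     0]
  [    0,     3,     2]
  [    0,     0, -17/3]

Rank = 3 (number of non-zero pivot rows).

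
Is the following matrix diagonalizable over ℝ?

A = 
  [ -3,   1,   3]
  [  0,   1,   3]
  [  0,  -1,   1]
No

Characteristic polynomial: det(λI - A) = λ³ + λ² - 2λ + 12
Testing integer divisors of the constant term: p(-3) = 0, so (λ + 3) is a factor:
p(λ) = (λ + 3)(λ² - 2λ + 4)
λ² - 2λ + 4 = 0  ⇒  λ = (2 ± √((-2)² - 4·(4)))/2 = (2 ± √(-12))/2
  = 1 + i√3,  1 - i√3
Eigenvalues: -3, 1 + i√3, 1 - i√3  (≈ -3, 1 + 1.732i, 1 - 1.732i)
Has complex eigenvalues (not diagonalizable over ℝ).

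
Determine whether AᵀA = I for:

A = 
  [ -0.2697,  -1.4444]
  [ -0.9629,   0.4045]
No

AᵀA = 
  [  0.9999,   0.0001]
  [  0.0001,   2.2499]
≠ I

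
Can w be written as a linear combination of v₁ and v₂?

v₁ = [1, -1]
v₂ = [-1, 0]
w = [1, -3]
Yes

Form the augmented matrix and row-reduce:
[v₁|v₂|w] = 
  [  1,  -1,   1]
  [ -1,   0,  -3]
R2 → R2 + (1)·R1
REF = 
  [  1,  -1,   1]
  [  0,  -1,  -2]

No row of the form [0 0 | nonzero], so the system is consistent. Back-substitution gives c₁ = 3, c₂ = 2: w = (3)·v₁ + (2)·v₂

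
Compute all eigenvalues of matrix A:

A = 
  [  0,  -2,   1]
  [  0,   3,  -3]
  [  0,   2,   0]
λ = 0, (3 + i√15)/2, (3 - i√15)/2  (≈ 0, 1.5 + 1.936i, 1.5 - 1.936i)

Characteristic polynomial: det(λI - A) = λ³ - 3λ² + 6λ
The constant term is 0, so λ = 0 is a root: p(λ) = λ(λ² - 3λ + 6)
λ² - 3λ + 6 = 0  ⇒  λ = (3 ± √((-3)² - 4·(6)))/2 = (3 ± √(-15))/2
  = (3 + i√15)/2,  (3 - i√15)/2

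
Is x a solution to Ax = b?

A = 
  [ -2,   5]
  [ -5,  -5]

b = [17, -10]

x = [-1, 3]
Yes

Ax = [17, -10] = b ✓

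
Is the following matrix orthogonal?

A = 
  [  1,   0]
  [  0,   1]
Yes

AᵀA = 
  [  1,   0]
  [  0,   1]
= I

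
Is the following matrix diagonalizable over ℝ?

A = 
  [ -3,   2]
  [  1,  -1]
Yes

tr(A) = -4, det(A) = 1
Characteristic polynomial: λ² - tr(A)λ + det(A) = λ² + 4λ + 1
λ² + 4λ + 1 = 0  ⇒  λ = (-4 ± √((4)² - 4·(1)))/2 = (-4 ± √(12))/2
  = -2 + √3,  -2 - √3
Eigenvalues: -2 + √3, -2 - √3  (≈ -0.2679, -3.732)
The two irrational eigenvalues are distinct (simple), so each has alg. mult. = geom. mult. = 1.
Sum of geometric multiplicities equals n, so A has n independent eigenvectors.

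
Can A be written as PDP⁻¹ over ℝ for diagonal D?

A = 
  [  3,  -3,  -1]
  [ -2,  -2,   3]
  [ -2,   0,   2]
Yes

Characteristic polynomial: det(λI - A) = λ³ - 3λ² - 12λ + 2
By the rational root theorem any rational root is an integer dividing 2; none of those is a root, so p(λ) has no rational roots and hence (being an irreducible cubic) no repeated roots.
Discriminant of the cubic: Δ = 9612
Δ > 0 ⇒ three distinct real eigenvalues: λ ≈ -2.384, 0.1606, 5.224
Three distinct real eigenvalues, so A has 3 independent eigenvectors.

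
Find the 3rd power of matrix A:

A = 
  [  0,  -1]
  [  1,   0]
A² = A·A:
A²[1,1] = (0)(0) + (-1)(1) = -1
A²[1,2] = (0)(-1) + (-1)(0) = 0
A²[2,1] = (1)(0) + (0)(1) = 0
A²[2,2] = (1)(-1) + (0)(0) = -1
A² = 
  [ -1,   0]
  [  0,  -1]

A^3 = A^2·A:
A^3[1,1] = (-1)(0) + (0)(1) = 0
A^3[1,2] = (-1)(-1) + (0)(0) = 1
A^3[2,1] = (0)(0) + (-1)(1) = -1
A^3[2,2] = (0)(-1) + (-1)(0) = 0
A^3 = 
  [  0,   1]
  [ -1,   0]

Therefore
A^3 = 
  [  0,   1]
  [ -1,   0]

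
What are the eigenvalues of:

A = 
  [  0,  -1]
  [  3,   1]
λ = (1 + i√11)/2, (1 - i√11)/2  (≈ 0.5 + 1.658i, 0.5 - 1.658i)

tr(A) = 1, det(A) = 3
Characteristic polynomial: λ² - tr(A)λ + det(A) = λ² - λ + 3
λ² - λ + 3 = 0  ⇒  λ = (1 ± √((-1)² - 4·(3)))/2 = (1 ± √(-11))/2
  = (1 + i√11)/2,  (1 - i√11)/2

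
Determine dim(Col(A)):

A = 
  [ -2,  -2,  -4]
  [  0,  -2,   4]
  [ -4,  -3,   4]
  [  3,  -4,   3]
Row reduce:
R3 → R3 - (2)·R1
R4 → R4 + (3/2)·R1
R3 → R3 + (1/2)·R2
R4 → R4 - (7/2)·R2
R4 → R4 + (17/14)·R3
REF = 
  [ -2,  -2,  -4]
  [  0,  -2,   4]
  [  0,   0,  14]
  [  0,   0,   0]
Pivot columns: 1, 2, 3 → 3 pivots.
dim(Col(A)) = number of pivot columns = 3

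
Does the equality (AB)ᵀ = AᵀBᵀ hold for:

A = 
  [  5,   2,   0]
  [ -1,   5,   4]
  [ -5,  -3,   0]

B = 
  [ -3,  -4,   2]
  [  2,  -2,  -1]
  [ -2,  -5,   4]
No

(AB)ᵀ = 
  [-11,   5,   9]
  [-24, -26,  26]
  [  8,   9,  -7]

AᵀBᵀ = 
  [-21,  17, -25]
  [-32,  -3, -41]
  [-16,  -8, -20]

The two matrices differ, so (AB)ᵀ ≠ AᵀBᵀ in general. The correct identity is (AB)ᵀ = BᵀAᵀ.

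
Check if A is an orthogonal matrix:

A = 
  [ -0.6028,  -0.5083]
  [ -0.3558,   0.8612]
No

AᵀA = 
  [  0.4900,   0]
  [  0,   1]
≠ I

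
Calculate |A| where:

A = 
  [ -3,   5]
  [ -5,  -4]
37

For a 2×2 matrix, det = ad - bc = (-3)(-4) - (5)(-5) = 37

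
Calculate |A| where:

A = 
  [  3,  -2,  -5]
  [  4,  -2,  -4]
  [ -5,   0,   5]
Cofactor expansion along row 1:
det(A) = (3)·((-2)(5) - (-4)(0)) - (-2)·((4)(5) - (-4)(-5)) + (-5)·((4)(0) - (-2)(-5))
  = (3)(-10) - (-2)(0) + (-5)(-10)
  = 20

det(A) = 20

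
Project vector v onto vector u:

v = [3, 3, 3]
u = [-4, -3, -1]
v·u = (3)(-4) + (3)(-3) + (3)(-1) = -24
u·u = (-4)² + (-3)² + (-1)² = 26
proj_u(v) = (v·u / u·u) × u = (-24/26) × u = (-12/13) × u

proj_u(v) = [48/13, 36/13, 12/13]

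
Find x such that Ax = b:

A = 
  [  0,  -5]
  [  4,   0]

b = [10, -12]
x = [-3, -2]

Row reduce the augmented matrix [A|b]:
Swap R1 ↔ R2
REF = 
  [  4,   0, -12]
  [  0,  -5,  10]

Back-substitution:
x₂ = 10 / (-5) = -2
x₁ = (-12 - (0)(-2)) / 4 = -3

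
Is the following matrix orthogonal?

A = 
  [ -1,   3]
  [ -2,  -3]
No

AᵀA = 
  [  5,   3]
  [  3,  18]
≠ I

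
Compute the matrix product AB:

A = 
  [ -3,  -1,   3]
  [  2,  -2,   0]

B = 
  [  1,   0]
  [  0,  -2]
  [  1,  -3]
A is 2×3 and B is 3×2, so AB is 2×2. Each entry is (row of A)·(column of B):
AB[1,1] = (-3)(1) + (-1)(0) + (3)(1) = 0
AB[1,2] = (-3)(0) + (-1)(-2) + (3)(-3) = -7
AB[2,1] = (2)(1) + (-2)(0) + (0)(1) = 2
AB[2,2] = (2)(0) + (-2)(-2) + (0)(-3) = 4

AB = 
  [  0,  -7]
  [  2,   4]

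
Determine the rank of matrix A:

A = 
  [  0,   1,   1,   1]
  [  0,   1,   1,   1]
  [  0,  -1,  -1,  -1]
Row reduce:
R2 → R2 - (1)·R1
R3 → R3 + (1)·R1
REF = 
  [  0,   1,   1,   1]
  [  0,   0,   0,   0]
  [  0,   0,   0,   0]
Pivot columns: 2 → 1 pivot.

rank(A) = 1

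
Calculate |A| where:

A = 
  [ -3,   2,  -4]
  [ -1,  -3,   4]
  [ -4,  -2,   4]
Cofactor expansion along row 1:
det(A) = (-3)·((-3)(4) - (4)(-2)) - (2)·((-1)(4) - (4)(-4)) + (-4)·((-1)(-2) - (-3)(-4))
  = (-3)(-4) - (2)(12) + (-4)(-10)
  = 28

det(A) = 28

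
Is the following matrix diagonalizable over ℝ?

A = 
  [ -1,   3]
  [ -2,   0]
No

tr(A) = -1, det(A) = 6
Characteristic polynomial: λ² - tr(A)λ + det(A) = λ² + λ + 6
λ² + λ + 6 = 0  ⇒  λ = (-1 ± √((1)² - 4·(6)))/2 = (-1 ± √(-23))/2
  = (-1 + i√23)/2,  (-1 - i√23)/2
Eigenvalues: (-1 + i√23)/2, (-1 - i√23)/2  (≈ -0.5 + 2.398i, -0.5 - 2.398i)
Has complex eigenvalues (not diagonalizable over ℝ).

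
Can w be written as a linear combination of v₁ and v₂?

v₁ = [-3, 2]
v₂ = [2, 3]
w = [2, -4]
Yes

Form the augmented matrix and row-reduce:
[v₁|v₂|w] = 
  [ -3,   2,   2]
  [  2,   3,  -4]
R2 → R2 + (2/3)·R1
REF = 
  [  -3,    2,    2]
  [   0, 13/3, -8/3]

No row of the form [0 0 | nonzero], so the system is consistent. Back-substitution gives c₁ = -14/13, c₂ = -8/13: w = (-14/13)·v₁ + (-8/13)·v₂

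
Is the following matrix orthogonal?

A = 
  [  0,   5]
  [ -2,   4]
No

AᵀA = 
  [  4,  -8]
  [ -8,  41]
≠ I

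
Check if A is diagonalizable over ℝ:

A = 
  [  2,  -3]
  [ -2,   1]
Yes

tr(A) = 3, det(A) = -4
Characteristic polynomial: λ² - tr(A)λ + det(A) = λ² - 3λ - 4
λ² - 3λ - 4 = (λ + 1)(λ - 4)
Eigenvalues: 4, -1
λ=-1: alg. mult. = 1, geom. mult. = 2 - rank(A - (-1)I) = 2 - 1 = 1
λ=4: alg. mult. = 1, geom. mult. = 2 - rank(A - (4)I) = 2 - 1 = 1
Sum of geometric multiplicities equals n, so A has n independent eigenvectors.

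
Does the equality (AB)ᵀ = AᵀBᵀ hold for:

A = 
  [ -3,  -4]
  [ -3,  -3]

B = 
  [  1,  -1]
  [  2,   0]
No

(AB)ᵀ = 
  [-11,  -9]
  [  3,   3]

AᵀBᵀ = 
  [  0,  -6]
  [ -1,  -8]

The two matrices differ, so (AB)ᵀ ≠ AᵀBᵀ in general. The correct identity is (AB)ᵀ = BᵀAᵀ.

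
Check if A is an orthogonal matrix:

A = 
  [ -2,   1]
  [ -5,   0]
No

AᵀA = 
  [ 29,  -2]
  [ -2,   1]
≠ I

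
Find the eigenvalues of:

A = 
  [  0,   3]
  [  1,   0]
tr(A) = 0, det(A) = -3
Characteristic polynomial: λ² - tr(A)λ + det(A) = λ² - 3
λ² - 3 = 0  ⇒  λ = (0 ± √((0)² - 4·(-3)))/2 = (0 ± √(12))/2
  = √3,  -√3

λ = √3, -√3  (≈ 1.732, -1.732)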